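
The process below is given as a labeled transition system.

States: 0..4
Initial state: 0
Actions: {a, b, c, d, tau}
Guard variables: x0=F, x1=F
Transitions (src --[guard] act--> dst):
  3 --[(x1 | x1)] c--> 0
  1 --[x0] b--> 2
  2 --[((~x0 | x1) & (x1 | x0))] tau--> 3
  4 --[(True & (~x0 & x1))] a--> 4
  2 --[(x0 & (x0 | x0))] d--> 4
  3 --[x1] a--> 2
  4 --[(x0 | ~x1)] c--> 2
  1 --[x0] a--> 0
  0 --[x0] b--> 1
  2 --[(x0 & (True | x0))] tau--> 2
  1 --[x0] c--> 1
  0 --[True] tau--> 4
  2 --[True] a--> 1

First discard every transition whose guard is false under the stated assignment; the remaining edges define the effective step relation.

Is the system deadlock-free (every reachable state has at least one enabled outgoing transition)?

R = {0,1,2,4}
  0: tau→4  [1 out]
  1: ∅  [STUCK]
  2: a→1  [1 out]
  4: c→2  [1 out]
Path to 1: tau·c·a

Answer: DEADLOCK at state 1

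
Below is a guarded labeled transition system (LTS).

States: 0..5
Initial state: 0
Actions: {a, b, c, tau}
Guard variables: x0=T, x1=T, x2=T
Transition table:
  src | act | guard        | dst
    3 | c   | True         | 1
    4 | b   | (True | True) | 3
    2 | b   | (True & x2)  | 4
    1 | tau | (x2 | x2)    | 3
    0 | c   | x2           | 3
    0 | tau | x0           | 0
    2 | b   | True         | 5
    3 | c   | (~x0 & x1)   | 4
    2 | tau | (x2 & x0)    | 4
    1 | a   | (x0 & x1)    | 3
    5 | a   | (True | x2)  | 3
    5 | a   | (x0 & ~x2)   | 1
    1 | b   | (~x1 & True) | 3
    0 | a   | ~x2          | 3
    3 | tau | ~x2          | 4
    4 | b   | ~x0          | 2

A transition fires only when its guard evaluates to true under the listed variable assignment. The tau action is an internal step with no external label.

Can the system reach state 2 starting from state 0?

10 transition(s) survive guard evaluation.
L0 = {0}
L1 = {3}  cumulative {0,3}
L2 = {1}  cumulative {0,1,3}
Reach set: {0,1,3}

Answer: UNREACHABLE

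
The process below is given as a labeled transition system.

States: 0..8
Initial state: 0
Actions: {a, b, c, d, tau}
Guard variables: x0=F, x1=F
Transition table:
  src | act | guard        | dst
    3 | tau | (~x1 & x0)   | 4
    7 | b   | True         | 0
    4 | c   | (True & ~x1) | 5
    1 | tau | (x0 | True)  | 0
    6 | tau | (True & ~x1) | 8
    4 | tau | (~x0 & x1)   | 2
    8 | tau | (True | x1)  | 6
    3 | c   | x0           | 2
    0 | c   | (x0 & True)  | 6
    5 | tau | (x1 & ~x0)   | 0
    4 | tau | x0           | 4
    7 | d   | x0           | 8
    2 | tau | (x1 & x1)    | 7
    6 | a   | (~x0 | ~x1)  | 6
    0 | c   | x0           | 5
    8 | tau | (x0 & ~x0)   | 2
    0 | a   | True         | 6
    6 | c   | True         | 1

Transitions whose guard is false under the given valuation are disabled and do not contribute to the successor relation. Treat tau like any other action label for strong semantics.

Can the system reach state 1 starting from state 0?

Answer: REACHABLE

Trace:
8 transition(s) survive guard evaluation.
depth 0: {0}
depth 1: {6}  total {0,6}
depth 2: {1,8}  total {0,1,6,8}
R = {0,1,6,8}
Path to 1: a·c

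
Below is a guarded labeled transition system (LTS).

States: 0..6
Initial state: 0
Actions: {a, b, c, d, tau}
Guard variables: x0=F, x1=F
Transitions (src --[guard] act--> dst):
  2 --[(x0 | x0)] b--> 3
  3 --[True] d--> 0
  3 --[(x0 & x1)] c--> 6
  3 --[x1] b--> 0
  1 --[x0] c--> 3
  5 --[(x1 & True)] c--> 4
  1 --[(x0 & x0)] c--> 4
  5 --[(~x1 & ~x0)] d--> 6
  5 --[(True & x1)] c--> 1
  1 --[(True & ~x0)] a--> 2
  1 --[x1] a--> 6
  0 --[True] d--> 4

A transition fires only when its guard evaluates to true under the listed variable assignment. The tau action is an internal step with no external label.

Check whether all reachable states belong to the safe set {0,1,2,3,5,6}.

Answer: INVARIANT VIOLATED at state 4

Analysis:
Safe = {0,1,2,3,5,6}
Reachable = {0,4}
  0: ✓
  4: outside
counterexample path to 4: d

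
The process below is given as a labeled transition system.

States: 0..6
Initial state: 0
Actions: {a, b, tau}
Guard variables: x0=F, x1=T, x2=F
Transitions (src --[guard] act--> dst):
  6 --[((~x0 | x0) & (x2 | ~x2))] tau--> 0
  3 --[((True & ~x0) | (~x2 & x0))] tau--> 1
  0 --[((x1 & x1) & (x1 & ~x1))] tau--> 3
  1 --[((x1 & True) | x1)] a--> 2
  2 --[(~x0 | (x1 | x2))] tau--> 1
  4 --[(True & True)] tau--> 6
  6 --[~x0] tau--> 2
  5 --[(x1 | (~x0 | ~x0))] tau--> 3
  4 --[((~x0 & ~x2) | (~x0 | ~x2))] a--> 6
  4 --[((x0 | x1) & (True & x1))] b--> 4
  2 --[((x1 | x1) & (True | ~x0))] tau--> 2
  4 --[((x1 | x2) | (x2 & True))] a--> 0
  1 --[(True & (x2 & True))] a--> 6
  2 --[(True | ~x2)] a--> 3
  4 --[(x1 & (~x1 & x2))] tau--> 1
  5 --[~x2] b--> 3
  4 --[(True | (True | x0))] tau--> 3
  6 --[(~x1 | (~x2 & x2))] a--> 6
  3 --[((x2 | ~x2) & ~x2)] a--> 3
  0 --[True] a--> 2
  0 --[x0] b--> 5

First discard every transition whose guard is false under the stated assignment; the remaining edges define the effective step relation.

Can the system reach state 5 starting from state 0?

16 transition(s) survive guard evaluation.
depth 0: {0}
depth 1: {2}  now seen {0,2}
depth 2: {1,3}  now seen {0,1,2,3}
Reachable = {0,1,2,3}

Answer: UNREACHABLE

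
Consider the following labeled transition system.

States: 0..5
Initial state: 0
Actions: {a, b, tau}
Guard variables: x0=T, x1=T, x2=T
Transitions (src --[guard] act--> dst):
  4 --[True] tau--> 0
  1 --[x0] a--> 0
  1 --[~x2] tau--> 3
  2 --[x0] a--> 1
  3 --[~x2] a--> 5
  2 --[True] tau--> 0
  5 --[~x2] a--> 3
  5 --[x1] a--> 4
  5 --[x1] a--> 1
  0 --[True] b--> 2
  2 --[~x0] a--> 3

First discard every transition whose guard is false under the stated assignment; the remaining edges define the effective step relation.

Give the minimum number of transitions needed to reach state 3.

BFS to 3:
  L0 = {0}
  L1 = {2}
  L2 = {1}
3 never appears.

Answer: UNREACHABLE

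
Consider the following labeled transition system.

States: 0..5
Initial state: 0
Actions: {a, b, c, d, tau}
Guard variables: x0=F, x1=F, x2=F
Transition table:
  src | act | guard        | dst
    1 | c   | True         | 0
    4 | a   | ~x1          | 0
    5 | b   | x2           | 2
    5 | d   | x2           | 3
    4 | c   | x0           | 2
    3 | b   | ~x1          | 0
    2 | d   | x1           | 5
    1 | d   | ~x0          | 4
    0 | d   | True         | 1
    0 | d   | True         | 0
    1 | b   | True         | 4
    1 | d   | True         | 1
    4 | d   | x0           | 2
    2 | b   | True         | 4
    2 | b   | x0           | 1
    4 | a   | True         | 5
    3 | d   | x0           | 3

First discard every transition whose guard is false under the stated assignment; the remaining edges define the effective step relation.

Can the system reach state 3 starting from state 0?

10 transition(s) survive guard evaluation.
Layer 0: {0}
Layer 1: {1}  cumulative {0,1}
Layer 2: {4}  cumulative {0,1,4}
Layer 3: {5}  cumulative {0,1,4,5}
Reachable = {0,1,4,5}

Answer: UNREACHABLE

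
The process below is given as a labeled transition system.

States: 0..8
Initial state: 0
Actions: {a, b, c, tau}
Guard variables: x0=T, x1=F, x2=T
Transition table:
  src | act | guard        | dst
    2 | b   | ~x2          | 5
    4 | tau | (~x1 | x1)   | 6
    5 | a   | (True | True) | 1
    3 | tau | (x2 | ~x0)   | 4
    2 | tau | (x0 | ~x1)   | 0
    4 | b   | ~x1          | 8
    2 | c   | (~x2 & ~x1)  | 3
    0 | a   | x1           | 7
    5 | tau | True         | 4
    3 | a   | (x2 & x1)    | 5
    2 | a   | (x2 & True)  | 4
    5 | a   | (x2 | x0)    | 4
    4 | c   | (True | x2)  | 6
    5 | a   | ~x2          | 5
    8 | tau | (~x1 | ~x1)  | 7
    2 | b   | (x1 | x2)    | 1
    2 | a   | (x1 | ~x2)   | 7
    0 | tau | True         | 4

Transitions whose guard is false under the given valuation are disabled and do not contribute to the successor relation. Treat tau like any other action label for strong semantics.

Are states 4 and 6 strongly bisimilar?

Answer: NOT BISIMILAR

Working:
Bisimulation quotient by refinement:
  P[0] = {{0,1,2,3,4,5,6,7,8}}
  P[1] = {{0,3,8},{1,6,7},{2},{4},{5}}
  P[2] = {{0,3},{1,6,7},{2},{4},{5},{8}}
Fixed point at round 3; 6 class(es).
4∈{4}, 6∈{1,6,7}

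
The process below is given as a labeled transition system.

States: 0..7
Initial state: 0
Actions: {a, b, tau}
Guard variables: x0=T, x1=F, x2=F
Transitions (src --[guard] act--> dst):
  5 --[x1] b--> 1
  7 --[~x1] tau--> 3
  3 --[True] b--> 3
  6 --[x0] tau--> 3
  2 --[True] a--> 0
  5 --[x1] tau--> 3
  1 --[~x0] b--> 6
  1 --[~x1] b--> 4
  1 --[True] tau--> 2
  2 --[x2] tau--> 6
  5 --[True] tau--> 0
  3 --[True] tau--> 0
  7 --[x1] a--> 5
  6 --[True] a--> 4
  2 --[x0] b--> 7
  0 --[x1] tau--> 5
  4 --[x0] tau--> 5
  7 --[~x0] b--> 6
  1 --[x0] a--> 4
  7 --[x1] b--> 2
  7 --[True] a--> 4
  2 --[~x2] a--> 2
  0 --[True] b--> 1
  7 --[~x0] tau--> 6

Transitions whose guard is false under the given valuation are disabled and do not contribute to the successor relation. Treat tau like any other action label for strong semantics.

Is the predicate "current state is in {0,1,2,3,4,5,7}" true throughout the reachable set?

Allowed set {0,1,2,3,4,5,7}
Reachable = {0,1,2,3,4,5,7}
  0: ok
  1: ok
  2: ok
  3: ok
  4: ok
  5: ok
  7: ok

Answer: INVARIANT HOLDS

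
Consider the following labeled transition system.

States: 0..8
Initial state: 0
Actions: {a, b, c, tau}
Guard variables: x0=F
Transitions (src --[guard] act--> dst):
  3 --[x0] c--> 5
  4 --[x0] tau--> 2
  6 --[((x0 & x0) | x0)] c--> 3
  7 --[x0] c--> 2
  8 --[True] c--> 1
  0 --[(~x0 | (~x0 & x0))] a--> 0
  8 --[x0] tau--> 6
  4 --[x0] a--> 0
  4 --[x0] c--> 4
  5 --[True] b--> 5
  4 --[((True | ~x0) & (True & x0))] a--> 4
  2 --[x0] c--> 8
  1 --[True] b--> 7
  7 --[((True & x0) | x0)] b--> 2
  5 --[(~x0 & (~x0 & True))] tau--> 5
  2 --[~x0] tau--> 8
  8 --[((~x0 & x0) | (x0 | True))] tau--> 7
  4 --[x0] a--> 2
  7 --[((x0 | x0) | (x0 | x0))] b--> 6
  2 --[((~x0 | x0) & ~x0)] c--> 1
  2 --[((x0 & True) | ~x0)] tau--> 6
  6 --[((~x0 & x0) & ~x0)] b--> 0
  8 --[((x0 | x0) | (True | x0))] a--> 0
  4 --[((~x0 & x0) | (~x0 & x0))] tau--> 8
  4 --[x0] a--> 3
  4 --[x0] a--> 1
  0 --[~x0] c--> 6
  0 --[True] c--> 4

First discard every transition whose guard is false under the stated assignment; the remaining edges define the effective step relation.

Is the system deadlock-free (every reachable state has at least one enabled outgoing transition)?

Reachable = {0,4,6}
  0: a→0  c→4  c→6  [deg 3]
  4: ∅  [no exit]
  6: ∅  [no exit]
Path to 4: c

Answer: DEADLOCK at state 4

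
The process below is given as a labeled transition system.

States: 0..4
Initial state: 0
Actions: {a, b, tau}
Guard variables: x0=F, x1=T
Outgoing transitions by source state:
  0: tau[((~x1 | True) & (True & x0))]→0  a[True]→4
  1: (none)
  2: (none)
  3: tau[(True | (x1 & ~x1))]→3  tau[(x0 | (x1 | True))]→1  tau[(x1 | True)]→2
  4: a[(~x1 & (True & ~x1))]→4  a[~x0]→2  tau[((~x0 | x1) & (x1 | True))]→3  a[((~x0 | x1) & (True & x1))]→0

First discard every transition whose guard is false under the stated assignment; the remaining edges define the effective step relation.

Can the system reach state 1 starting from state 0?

Guard filter leaves 7 enabled edge(s).
L0 = {0}
L1 = {4}  now seen {0,4}
L2 = {2,3}  now seen {0,2,3,4}
L3 = {1}  now seen {0,1,2,3,4}
Reachable = {0,1,2,3,4}
witness 1: a·tau·tau

Answer: REACHABLE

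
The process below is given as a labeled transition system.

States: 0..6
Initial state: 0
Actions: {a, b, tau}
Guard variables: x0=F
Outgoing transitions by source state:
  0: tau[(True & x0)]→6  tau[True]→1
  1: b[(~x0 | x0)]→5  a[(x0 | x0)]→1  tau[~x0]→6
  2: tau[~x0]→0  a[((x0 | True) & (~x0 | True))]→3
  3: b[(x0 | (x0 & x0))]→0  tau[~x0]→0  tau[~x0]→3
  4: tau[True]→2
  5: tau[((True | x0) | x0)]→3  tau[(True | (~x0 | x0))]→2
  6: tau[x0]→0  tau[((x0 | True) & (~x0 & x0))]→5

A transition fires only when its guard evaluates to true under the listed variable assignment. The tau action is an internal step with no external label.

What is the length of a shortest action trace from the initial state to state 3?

Answer: 3

Trace:
Layered search for 3:
  L0 = {0}
  L1 = {1}
  L2 = {5,6}
  L3 = {2,3}
first hit 3 at d=3 via tau·b·tau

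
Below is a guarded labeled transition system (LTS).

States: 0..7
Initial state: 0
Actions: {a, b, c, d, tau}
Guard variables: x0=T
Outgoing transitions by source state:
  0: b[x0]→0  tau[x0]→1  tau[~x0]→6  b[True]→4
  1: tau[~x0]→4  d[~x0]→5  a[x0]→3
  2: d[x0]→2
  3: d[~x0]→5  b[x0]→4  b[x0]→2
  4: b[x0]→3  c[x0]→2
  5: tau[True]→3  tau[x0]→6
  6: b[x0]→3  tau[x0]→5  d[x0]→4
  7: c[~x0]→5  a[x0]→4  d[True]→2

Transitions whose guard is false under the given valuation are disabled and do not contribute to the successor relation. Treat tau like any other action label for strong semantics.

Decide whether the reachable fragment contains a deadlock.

Answer: DEADLOCK-FREE

Working:
R = {0,1,2,3,4}
  0: b→0  b→4  tau→1  [3 out]
  1: a→3  [1 out]
  2: d→2  [1 out]
  3: b→2  b→4  [2 out]
  4: b→3  c→2  [2 out]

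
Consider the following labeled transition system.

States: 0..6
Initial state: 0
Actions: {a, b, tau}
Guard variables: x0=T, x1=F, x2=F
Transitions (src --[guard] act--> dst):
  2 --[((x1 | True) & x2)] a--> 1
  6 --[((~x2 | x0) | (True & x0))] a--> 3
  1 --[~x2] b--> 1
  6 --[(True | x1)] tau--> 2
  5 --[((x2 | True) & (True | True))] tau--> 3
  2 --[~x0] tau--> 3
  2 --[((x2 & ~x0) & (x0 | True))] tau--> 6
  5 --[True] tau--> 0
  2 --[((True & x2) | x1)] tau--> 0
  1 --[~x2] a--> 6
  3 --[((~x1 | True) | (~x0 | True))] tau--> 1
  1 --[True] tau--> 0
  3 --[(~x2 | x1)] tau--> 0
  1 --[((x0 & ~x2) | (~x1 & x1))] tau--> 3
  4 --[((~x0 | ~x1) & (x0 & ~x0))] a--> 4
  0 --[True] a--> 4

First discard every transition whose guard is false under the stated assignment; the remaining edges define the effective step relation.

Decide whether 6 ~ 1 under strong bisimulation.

Answer: NOT BISIMILAR

Working:
Bisimulation quotient by refinement:
  round 0: {{0,1,2,3,4,5,6}}
  round 1: {{0},{1},{2,4},{3,5},{6}}
  round 2: {{0},{1},{2,4},{3},{5},{6}}
6 equivalence class(es) (converged in 3)
6∈{6}, 1∈{1}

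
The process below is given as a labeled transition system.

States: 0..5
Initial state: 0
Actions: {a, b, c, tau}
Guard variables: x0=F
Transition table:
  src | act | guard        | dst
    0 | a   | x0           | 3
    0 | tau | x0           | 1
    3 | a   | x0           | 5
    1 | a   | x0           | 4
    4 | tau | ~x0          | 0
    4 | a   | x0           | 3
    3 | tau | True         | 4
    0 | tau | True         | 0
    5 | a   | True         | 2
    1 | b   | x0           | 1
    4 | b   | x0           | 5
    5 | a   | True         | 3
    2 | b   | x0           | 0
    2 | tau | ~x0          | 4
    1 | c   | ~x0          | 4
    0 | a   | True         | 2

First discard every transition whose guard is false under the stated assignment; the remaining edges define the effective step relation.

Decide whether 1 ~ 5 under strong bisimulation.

Compute ~ classes (split until stable):
  round 0: {{0,1,2,3,4,5}}
  round 1: {{0},{1},{2,3,4},{5}}
  round 2: {{0},{1},{2,3},{4},{5}}
5 equivalence class(es) (converged in 3)
1∈{1}, 5∈{5}

Answer: NOT BISIMILAR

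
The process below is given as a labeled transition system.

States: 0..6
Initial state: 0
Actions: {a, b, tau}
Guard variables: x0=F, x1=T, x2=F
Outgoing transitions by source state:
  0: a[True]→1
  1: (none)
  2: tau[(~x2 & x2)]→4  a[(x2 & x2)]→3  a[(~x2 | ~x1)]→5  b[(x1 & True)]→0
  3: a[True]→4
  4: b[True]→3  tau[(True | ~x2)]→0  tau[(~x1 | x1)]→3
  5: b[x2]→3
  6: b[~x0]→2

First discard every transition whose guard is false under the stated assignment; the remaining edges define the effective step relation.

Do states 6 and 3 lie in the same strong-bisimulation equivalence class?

Answer: NOT BISIMILAR

Analysis:
Refine partition for ~:
  round 0: {{0,1,2,3,4,5,6}}
  round 1: {{0,3},{1,5},{2},{4},{6}}
  round 2: {{0},{1,5},{2},{3},{4},{6}}
Fixed point at round 3; 6 class(es).
[6]={6}  [3]={3}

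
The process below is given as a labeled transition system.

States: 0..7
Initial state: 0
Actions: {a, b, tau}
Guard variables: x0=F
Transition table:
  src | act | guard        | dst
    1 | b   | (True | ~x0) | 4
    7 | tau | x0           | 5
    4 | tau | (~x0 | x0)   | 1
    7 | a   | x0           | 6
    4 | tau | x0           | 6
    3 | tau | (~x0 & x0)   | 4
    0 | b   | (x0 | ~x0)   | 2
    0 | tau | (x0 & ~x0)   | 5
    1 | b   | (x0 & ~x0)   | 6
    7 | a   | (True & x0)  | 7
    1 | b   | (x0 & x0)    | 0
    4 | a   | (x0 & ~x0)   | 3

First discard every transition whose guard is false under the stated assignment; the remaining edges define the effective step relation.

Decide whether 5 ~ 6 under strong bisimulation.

Refine partition for ~:
  round 0: {{0,1,2,3,4,5,6,7}}
  round 1: {{0,1},{2,3,5,6,7},{4}}
  round 2: {{0},{1},{2,3,5,6,7},{4}}
Fixed point at round 3; 4 class(es).
5∈{2,3,5,6,7}, 6∈{2,3,5,6,7}

Answer: BISIMILAR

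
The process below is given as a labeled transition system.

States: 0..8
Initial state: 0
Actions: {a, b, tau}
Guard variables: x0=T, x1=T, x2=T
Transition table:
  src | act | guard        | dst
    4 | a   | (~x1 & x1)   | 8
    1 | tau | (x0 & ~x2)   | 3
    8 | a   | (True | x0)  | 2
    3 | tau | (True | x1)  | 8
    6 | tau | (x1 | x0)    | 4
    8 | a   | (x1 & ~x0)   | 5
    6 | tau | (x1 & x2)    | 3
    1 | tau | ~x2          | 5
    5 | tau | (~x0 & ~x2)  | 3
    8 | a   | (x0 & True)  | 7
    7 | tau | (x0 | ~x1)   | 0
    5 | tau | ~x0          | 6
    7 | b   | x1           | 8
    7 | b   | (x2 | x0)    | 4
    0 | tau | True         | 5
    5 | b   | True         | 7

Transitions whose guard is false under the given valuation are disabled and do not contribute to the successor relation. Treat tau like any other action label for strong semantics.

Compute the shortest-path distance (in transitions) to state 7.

Answer: 2

Working:
Breadth-first toward 7:
  Layer 0: {0}
  Layer 1: {5}
  Layer 2: {7}
first hit 7 at d=2 via tau·b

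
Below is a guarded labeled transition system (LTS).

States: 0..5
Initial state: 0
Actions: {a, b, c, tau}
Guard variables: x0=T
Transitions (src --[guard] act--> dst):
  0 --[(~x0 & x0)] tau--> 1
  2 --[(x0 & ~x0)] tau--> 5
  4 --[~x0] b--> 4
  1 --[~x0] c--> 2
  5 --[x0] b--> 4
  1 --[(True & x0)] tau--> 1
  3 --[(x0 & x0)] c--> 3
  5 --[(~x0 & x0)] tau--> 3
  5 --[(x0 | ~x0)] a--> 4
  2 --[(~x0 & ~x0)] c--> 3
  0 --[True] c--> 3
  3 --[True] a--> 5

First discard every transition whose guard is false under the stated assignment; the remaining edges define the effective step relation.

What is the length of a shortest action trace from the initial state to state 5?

Layered search for 5:
  Layer 0: {0}
  Layer 1: {3}
  Layer 2: {5}
depth(5)=2, e.g. c·a

Answer: 2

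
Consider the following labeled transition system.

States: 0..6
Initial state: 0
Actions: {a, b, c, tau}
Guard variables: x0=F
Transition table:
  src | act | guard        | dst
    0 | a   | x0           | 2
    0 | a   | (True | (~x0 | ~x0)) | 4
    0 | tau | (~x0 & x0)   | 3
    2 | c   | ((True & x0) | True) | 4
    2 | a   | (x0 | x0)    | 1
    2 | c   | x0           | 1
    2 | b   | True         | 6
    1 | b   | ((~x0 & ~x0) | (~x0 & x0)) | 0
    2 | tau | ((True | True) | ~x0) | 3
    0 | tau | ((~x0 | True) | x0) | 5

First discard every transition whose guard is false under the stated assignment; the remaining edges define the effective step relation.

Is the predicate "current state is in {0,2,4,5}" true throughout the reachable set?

Answer: INVARIANT HOLDS

Analysis:
Allowed set {0,2,4,5}
R = {0,4,5}
  0: ✓
  4: ✓
  5: ✓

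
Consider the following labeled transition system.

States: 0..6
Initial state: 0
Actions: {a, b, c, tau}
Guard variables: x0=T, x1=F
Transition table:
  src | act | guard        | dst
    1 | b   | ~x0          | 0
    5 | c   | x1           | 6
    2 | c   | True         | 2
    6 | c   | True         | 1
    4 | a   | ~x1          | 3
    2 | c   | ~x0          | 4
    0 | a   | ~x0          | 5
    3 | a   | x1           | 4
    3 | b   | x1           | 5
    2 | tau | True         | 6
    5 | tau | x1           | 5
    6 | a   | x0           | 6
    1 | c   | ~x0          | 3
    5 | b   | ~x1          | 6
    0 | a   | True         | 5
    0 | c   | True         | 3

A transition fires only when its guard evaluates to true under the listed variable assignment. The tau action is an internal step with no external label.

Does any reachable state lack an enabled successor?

Answer: DEADLOCK at state 1

Analysis:
Reach set: {0,1,3,5,6}
  0: a→5  c→3  [2 out]
  1: ∅  [no exit]
  3: ∅  [no exit]
  5: b→6  [1 out]
  6: a→6  c→1  [2 out]
witness 1: a·b·c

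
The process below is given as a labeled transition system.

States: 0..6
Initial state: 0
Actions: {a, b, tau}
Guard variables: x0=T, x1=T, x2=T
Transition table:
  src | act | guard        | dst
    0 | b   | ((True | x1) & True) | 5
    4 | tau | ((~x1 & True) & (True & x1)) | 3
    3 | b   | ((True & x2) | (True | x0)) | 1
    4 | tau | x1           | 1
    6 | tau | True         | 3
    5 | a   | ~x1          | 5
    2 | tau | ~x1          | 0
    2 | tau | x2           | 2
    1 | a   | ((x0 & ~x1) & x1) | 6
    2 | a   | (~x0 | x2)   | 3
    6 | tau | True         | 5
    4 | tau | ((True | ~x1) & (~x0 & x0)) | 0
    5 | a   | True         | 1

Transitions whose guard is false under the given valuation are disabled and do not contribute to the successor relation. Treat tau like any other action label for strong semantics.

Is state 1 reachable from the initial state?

Answer: REACHABLE

Working:
After dropping false guards: 8 live edges.
L0 = {0}
L1 = {5}  now seen {0,5}
L2 = {1}  now seen {0,1,5}
R = {0,1,5}
witness 1: b·a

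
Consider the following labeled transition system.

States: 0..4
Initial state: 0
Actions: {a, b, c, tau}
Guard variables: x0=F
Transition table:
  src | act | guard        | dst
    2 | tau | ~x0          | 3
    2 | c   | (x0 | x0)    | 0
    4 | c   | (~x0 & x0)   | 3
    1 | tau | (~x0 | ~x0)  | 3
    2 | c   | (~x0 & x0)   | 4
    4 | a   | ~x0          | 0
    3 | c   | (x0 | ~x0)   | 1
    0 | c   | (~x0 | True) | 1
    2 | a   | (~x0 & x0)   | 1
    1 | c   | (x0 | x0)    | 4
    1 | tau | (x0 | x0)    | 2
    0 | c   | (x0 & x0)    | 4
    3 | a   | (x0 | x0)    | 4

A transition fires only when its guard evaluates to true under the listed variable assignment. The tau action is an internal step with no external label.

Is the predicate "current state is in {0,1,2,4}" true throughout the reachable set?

Allowed set {0,1,2,4}
Reachable = {0,1,3}
  0: safe
  1: safe
  3: outside
reach 3 via c·tau — violates

Answer: INVARIANT VIOLATED at state 3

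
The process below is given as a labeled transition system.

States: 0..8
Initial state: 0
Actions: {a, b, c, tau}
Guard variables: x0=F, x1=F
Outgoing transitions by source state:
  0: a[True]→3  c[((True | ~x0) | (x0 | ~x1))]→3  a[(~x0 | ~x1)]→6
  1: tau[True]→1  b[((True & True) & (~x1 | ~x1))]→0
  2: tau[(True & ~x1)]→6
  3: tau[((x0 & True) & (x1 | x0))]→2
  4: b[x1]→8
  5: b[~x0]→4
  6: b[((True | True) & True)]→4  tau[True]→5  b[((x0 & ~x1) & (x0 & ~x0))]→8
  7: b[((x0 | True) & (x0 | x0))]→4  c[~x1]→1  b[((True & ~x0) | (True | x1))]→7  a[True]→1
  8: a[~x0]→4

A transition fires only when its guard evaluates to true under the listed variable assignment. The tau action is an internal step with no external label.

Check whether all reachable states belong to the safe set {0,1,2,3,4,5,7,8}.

Answer: INVARIANT VIOLATED at state 6

Trace:
Inv-set: {0,1,2,3,4,5,7,8}
Reachable = {0,3,4,5,6}
  0: safe
  3: safe
  4: safe
  5: safe
  6: VIOLATES
counterexample path to 6: a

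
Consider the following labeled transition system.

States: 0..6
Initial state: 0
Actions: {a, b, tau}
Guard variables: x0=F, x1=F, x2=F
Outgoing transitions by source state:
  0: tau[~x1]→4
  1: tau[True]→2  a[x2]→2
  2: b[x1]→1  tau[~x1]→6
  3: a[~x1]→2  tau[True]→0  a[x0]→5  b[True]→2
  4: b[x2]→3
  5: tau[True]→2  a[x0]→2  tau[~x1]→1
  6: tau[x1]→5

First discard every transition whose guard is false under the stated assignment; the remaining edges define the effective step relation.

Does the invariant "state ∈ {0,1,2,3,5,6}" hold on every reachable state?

Answer: INVARIANT VIOLATED at state 4

Working:
Inv-set: {0,1,2,3,5,6}
Reachable = {0,4}
  0: ✓
  4: VIOLATES
counterexample path to 4: tau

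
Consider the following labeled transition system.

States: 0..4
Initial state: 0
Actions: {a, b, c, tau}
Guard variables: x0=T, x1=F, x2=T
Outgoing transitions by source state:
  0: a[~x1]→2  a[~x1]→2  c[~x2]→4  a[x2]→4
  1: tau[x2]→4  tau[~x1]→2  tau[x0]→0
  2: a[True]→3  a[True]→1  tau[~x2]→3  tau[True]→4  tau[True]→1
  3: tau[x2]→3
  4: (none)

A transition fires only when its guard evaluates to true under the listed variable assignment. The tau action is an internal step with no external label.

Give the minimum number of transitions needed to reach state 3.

Answer: 2

Analysis:
Breadth-first toward 3:
  L0 = {0}
  L1 = {2,4}
  L2 = {1,3}
first hit 3 at d=2 via a·a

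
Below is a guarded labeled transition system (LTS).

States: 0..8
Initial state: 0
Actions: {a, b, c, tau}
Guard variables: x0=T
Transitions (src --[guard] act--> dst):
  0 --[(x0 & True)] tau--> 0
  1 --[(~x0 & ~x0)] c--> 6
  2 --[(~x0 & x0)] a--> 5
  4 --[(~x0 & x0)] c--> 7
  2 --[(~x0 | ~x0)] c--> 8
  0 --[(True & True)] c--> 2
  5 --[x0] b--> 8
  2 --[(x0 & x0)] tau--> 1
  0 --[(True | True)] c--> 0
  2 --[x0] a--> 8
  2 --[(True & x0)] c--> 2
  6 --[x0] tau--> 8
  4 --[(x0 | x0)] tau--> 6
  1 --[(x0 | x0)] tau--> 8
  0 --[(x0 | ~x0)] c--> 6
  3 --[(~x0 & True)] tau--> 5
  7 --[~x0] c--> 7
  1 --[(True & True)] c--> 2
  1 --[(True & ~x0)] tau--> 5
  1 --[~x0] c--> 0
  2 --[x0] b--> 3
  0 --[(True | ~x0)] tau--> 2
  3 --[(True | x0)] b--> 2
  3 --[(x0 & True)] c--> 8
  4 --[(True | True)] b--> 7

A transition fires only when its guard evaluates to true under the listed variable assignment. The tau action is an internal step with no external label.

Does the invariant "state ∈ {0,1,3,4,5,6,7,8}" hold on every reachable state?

Answer: INVARIANT VIOLATED at state 2

Trace:
Safe = {0,1,3,4,5,6,7,8}
Reach set: {0,1,2,3,6,8}
  0: ✓
  1: ✓
  2: outside
  3: ✓
  6: ✓
  8: ✓
witness against invariant: tau → 2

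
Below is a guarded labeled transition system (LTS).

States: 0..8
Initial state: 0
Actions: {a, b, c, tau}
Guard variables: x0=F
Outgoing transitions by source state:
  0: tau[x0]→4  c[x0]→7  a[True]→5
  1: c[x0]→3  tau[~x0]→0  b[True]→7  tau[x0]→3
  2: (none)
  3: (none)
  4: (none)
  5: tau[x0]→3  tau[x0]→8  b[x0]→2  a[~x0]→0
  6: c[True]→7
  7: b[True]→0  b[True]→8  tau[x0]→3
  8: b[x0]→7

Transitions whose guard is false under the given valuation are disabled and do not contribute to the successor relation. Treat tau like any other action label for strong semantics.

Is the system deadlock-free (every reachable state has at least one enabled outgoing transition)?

Answer: DEADLOCK-FREE

Working:
Reachable = {0,5}
  0: a→5  [1 exit(s)]
  5: a→0  [1 exit(s)]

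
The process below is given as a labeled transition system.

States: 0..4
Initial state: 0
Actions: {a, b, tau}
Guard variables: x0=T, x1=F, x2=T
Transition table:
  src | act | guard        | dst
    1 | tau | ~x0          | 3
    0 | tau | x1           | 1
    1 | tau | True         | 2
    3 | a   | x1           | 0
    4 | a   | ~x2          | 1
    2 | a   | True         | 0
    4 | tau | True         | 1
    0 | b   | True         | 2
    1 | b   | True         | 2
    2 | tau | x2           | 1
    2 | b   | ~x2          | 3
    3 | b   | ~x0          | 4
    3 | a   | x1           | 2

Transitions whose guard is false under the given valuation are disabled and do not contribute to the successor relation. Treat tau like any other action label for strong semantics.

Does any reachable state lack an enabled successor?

Reach set: {0,1,2}
  0: b→2  [1 exit(s)]
  1: b→2  tau→2  [2 exit(s)]
  2: a→0  tau→1  [2 exit(s)]

Answer: DEADLOCK-FREE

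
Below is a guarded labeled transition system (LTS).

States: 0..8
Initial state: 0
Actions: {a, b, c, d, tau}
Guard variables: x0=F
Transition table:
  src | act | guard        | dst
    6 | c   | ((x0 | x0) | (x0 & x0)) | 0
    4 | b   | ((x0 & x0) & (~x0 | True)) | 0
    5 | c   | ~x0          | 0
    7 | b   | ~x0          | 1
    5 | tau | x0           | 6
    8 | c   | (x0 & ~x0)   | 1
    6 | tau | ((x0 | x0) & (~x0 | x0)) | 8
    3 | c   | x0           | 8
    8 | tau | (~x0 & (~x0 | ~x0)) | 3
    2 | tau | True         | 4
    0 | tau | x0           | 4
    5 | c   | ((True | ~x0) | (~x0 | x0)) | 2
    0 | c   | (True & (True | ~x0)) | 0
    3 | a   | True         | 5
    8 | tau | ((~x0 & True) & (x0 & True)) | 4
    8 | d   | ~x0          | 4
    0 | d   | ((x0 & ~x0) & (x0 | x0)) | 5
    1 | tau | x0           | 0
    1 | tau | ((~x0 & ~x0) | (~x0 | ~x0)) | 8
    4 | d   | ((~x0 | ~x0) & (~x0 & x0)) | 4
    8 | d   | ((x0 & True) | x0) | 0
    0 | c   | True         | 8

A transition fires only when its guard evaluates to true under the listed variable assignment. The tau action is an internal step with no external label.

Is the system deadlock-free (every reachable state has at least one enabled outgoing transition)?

Reach set: {0,2,3,4,5,8}
  0: c→0  c→8  [2 exit(s)]
  2: tau→4  [1 exit(s)]
  3: a→5  [1 exit(s)]
  4: ∅  [STUCK]
  5: c→0  c→2  [2 exit(s)]
  8: d→4  tau→3  [2 exit(s)]
trace reaching 4: c·d

Answer: DEADLOCK at state 4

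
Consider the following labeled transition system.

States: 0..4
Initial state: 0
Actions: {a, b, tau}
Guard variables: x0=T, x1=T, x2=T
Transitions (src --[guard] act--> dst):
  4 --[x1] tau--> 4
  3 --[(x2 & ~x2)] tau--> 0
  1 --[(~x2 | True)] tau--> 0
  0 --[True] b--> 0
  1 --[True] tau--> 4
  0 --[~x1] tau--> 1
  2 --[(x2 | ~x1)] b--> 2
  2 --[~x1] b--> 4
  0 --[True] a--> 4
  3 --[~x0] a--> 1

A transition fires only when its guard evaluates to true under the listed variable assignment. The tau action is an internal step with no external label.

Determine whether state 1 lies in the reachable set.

Guard filter leaves 6 enabled edge(s).
depth 0: {0}
depth 1: {4}  now seen {0,4}
Reach set: {0,4}

Answer: UNREACHABLE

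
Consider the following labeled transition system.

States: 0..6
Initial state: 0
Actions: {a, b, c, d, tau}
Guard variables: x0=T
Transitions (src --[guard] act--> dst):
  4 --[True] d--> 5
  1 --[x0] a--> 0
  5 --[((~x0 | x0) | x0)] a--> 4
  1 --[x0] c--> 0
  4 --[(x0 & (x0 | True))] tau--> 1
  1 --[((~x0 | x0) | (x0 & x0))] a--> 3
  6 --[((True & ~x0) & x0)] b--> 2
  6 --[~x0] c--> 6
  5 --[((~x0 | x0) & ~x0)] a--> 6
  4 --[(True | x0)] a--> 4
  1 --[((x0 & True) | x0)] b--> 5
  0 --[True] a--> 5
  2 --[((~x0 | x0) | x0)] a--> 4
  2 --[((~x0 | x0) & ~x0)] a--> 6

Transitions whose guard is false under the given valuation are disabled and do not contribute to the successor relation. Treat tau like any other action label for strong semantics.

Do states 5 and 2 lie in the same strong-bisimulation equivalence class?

Answer: BISIMILAR

Trace:
Bisimulation quotient by refinement:
  P[0] = {{0,1,2,3,4,5,6}}
  P[1] = {{0,2,5},{1},{3,6},{4}}
  P[2] = {{0},{1},{2,5},{3,6},{4}}
Fixed point at round 3; 5 class(es).
class of 5: {2,5}; class of 2: {2,5}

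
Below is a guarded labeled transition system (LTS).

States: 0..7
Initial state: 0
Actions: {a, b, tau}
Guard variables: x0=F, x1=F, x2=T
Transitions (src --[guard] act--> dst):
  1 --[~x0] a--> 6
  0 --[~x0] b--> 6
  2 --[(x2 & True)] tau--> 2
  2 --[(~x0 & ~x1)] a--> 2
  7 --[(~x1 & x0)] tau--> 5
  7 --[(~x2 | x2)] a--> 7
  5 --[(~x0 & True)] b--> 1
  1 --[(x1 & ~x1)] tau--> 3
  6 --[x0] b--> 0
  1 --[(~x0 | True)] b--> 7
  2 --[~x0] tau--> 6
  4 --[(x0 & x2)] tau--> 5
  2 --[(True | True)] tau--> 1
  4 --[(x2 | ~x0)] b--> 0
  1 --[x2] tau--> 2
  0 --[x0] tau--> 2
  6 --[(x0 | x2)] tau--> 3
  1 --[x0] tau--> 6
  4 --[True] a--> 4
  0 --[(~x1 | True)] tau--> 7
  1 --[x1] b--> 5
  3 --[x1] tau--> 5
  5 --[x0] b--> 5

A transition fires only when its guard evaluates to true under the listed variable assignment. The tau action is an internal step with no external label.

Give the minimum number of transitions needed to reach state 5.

Answer: UNREACHABLE

Working:
BFS to 5:
  Layer 0: {0}
  Layer 1: {6,7}
  Layer 2: {3}
5 never appears.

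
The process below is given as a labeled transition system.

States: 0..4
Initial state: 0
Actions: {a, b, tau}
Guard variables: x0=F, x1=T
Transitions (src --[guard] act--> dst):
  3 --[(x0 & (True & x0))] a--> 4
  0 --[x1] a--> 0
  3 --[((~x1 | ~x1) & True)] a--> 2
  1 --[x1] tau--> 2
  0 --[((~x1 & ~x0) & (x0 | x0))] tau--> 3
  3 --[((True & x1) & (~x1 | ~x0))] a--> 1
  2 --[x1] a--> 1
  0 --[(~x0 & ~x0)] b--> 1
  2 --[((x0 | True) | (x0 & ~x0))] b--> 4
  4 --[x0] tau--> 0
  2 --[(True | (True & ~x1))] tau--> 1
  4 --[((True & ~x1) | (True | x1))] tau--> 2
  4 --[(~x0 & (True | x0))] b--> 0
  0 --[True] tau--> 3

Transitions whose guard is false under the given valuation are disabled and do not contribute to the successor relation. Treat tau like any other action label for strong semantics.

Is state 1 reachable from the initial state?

Answer: REACHABLE

Analysis:
After dropping false guards: 10 live edges.
depth 0: {0}
depth 1: {1,3}  total {0,1,3}
depth 2: {2}  total {0,1,2,3}
depth 3: {4}  total {0,1,2,3,4}
R = {0,1,2,3,4}
trace reaching 1: b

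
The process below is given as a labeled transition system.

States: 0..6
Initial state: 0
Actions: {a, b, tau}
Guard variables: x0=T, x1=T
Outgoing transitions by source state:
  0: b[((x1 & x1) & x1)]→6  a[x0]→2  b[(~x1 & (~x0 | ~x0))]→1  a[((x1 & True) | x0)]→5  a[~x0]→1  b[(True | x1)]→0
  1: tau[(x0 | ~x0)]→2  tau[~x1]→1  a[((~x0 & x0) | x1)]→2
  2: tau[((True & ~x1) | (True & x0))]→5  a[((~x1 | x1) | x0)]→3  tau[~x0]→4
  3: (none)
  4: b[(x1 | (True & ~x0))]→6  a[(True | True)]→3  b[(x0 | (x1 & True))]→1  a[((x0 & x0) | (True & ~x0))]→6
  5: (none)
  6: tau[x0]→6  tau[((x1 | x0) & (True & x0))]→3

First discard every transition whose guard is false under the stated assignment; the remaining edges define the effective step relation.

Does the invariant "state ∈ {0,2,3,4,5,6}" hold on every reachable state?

Answer: INVARIANT HOLDS

Working:
Safe = {0,2,3,4,5,6}
R = {0,2,3,5,6}
  0: safe
  2: safe
  3: safe
  5: safe
  6: safe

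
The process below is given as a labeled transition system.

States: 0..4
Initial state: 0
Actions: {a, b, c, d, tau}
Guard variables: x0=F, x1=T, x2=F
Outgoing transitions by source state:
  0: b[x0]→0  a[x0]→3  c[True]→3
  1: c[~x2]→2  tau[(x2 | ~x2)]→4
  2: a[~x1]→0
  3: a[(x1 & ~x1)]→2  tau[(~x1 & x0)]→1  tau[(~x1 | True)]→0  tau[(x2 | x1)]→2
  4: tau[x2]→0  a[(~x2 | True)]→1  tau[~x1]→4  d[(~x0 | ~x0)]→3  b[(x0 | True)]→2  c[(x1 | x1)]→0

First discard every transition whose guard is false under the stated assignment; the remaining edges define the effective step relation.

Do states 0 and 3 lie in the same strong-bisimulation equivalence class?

Answer: NOT BISIMILAR

Working:
Refine partition for ~:
  π0 = {{0,1,2,3,4}}
  π1 = {{0},{1},{2},{3},{4}}
stable after 2 split(s): 5 block(s)
[0]={0}  [3]={3}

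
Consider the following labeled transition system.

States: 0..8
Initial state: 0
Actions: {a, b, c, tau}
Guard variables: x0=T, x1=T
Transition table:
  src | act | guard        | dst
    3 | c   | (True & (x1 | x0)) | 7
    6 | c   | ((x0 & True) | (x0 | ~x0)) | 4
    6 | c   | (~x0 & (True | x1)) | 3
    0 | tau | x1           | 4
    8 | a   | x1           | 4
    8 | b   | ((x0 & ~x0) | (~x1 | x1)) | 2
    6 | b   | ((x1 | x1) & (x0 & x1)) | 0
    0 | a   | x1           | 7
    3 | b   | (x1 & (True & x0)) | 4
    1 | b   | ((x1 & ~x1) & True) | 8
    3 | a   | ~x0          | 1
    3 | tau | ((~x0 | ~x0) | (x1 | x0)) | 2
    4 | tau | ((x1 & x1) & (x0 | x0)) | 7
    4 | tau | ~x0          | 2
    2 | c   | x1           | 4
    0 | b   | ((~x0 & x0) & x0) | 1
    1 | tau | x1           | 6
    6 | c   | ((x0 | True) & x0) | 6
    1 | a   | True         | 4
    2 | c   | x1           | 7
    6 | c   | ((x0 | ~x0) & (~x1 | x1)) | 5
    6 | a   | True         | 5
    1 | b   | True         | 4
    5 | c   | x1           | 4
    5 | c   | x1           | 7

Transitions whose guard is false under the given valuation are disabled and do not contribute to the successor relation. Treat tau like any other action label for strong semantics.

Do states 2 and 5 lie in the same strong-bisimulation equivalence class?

Answer: BISIMILAR

Analysis:
Refine partition for ~:
  π0 = {{0,1,2,3,4,5,6,7,8}}
  π1 = {{0},{1},{2,5},{3},{4},{6},{7},{8}}
Fixed point at round 2; 8 class(es).
[2]={2,5}  [5]={2,5}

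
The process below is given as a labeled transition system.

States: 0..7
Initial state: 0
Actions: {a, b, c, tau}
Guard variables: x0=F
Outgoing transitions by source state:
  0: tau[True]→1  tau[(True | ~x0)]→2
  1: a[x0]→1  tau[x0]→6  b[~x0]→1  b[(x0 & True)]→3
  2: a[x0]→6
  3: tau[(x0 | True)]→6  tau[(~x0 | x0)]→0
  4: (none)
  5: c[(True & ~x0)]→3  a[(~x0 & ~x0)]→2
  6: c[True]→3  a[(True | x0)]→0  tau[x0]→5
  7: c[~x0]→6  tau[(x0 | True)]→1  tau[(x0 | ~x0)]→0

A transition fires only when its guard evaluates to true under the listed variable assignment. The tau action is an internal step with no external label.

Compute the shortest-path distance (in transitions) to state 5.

Answer: UNREACHABLE

Analysis:
Layered search for 5:
  depth 0: {0}
  depth 1: {1,2}
5 never appears.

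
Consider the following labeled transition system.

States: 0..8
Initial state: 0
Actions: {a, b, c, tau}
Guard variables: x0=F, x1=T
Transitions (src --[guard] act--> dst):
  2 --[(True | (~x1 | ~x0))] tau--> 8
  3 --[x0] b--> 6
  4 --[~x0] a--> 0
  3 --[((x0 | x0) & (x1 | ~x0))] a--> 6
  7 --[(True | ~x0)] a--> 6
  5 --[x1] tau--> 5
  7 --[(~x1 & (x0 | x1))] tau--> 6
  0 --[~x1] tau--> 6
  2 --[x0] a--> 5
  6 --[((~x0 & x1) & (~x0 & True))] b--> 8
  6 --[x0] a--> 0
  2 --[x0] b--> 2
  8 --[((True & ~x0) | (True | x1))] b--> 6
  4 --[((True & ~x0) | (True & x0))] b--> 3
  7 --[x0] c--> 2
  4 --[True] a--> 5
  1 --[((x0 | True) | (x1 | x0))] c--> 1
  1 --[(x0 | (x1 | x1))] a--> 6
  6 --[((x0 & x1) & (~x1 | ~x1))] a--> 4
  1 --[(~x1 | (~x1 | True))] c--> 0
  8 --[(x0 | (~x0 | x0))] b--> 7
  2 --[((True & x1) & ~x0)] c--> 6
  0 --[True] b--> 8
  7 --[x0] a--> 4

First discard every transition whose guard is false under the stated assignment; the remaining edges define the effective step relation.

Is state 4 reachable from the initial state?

Answer: UNREACHABLE

Trace:
14 transition(s) survive guard evaluation.
depth 0: {0}
depth 1: {8}  now seen {0,8}
depth 2: {6,7}  now seen {0,6,7,8}
R = {0,6,7,8}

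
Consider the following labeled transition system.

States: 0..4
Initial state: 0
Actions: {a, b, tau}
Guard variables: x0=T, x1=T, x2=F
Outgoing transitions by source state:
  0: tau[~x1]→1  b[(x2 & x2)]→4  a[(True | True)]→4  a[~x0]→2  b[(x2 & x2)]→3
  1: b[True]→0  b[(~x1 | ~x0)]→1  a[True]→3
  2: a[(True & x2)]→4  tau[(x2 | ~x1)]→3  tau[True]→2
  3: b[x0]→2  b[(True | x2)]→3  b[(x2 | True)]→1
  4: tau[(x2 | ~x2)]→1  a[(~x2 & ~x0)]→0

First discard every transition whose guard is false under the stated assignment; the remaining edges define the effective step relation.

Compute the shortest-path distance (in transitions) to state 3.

Breadth-first toward 3:
  Layer 0: {0}
  Layer 1: {4}
  Layer 2: {1}
  Layer 3: {3}
depth(3)=3, e.g. a·tau·a

Answer: 3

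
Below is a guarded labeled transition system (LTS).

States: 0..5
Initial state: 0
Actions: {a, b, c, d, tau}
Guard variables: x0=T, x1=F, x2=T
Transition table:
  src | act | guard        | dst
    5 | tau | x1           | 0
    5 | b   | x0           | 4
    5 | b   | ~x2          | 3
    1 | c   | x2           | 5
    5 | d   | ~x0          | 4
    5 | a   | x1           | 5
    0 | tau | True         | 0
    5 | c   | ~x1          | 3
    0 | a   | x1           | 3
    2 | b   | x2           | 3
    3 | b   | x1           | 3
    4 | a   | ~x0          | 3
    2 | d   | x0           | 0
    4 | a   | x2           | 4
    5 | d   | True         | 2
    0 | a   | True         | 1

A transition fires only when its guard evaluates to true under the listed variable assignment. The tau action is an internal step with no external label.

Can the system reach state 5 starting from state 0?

Guard filter leaves 9 enabled edge(s).
Layer 0: {0}
Layer 1: {1}  total {0,1}
Layer 2: {5}  total {0,1,5}
Layer 3: {2,3,4}  total {0,1,2,3,4,5}
R = {0,1,2,3,4,5}
trace reaching 5: a·c

Answer: REACHABLE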